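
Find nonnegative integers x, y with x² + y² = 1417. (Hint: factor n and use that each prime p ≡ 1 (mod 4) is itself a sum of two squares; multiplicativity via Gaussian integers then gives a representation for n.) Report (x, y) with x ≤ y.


Step 1: Factor n = 1417 = 13 · 109.
Step 2: Check the mod-4 condition on each prime factor: 13 ≡ 1 (mod 4), exponent 1; 109 ≡ 1 (mod 4), exponent 1.
All primes ≡ 3 (mod 4) appear to even exponent (or don't appear), so by the two-squares theorem n IS expressible as a sum of two squares.
Step 3: Build a representation. Here n = 13 · 109 is a product of primes ≡ 1 (mod 4). Each prime p ≡ 1 (mod 4) is itself a sum of two squares; find a² by testing p − a² for a perfect square:
  13: 13 − 1² = 12, 13 − 2² = 9 = 3² ⇒ 13 = 2² + 3².
  109: 109 − 1² = 108, 109 − 2² = 105, 109 − 3² = 100 = 10² ⇒ 109 = 3² + 10².
  Combine using the Brahmagupta–Fibonacci identity (a² + b²)(c² + d²) = (ac − bd)² + (ad + bc)² = (ac + bd)² + (ad − bc)²:
  13 · 109 = 1417: from (2² + 3²)(3² + 10²), take (2·3 − 3·10, 2·10 + 3·3) = (6 − 30, 20 + 9) = (-24, 29); dropping signs (only squares matter) gives (24, 29); check 24² + 29² = 576 + 841 = 1417 ✓.
Step 4: Order so x ≤ y and verify: 24² + 29² = 576 + 841 = 1417 = n. ✓

n = 1417 = 24² + 29² (one valid representation with x ≤ y).


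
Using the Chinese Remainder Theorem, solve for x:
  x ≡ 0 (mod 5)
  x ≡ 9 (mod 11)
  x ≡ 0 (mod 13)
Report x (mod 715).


Moduli 5, 11, 13 are pairwise coprime; by CRT there is a unique solution modulo M = 5 · 11 · 13 = 715.
Solve pairwise, accumulating the modulus:
  Start with x ≡ 0 (mod 5).
  Combine with x ≡ 9 (mod 11): since gcd(5, 11) = 1, we get a unique residue mod 55.
    Write x = 0 + 5·t and substitute into x ≡ 9 (mod 11): 5·t ≡ 9 − 0 = 9 (mod 11).
    The inverse of 5 mod 11 is 9 (since 5·9 = 45 = 4·11 + 1), so t ≡ 9·9 = 81 ≡ 4 (mod 11).
    Then x = 0 + 5·4 = 20, valid modulo lcm(5, 11) = 55: x ≡ 20 (mod 55).
  Combine with x ≡ 0 (mod 13): since gcd(55, 13) = 1, we get a unique residue mod 715.
    Write x = 20 + 55·t and substitute into x ≡ 0 (mod 13): 55·t ≡ 0 − 20 = -20 (mod 13).
    Reduce coefficients mod 13: 3·t ≡ 6 (mod 13).
    The inverse of 3 mod 13 is 9 (since 3·9 = 27 = 2·13 + 1), so t ≡ 9·6 = 54 ≡ 2 (mod 13).
    Then x = 20 + 55·2 = 130, valid modulo lcm(55, 13) = 715: x ≡ 130 (mod 715).
Verify: 130 mod 5 = 0 ✓, 130 mod 11 = 9 ✓, 130 mod 13 = 0 ✓.

x ≡ 130 (mod 715).


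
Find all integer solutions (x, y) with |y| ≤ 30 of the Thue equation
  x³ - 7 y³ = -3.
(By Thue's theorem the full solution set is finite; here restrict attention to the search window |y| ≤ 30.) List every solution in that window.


The equation is x³ - 7y³ = -3. For fixed y, x³ = 7·y³ − 3, so a solution requires the RHS to be a perfect cube.
Strategy: iterate y from -30 to 30, compute RHS = 7·y³ − 3, and check whether it is a (positive or negative) perfect cube.
Check small values of y:
  y = 0: RHS = -3 is not a perfect cube.
  y = 1: RHS = 4 is not a perfect cube.
  y = -1: RHS = -10 is not a perfect cube.
  y = 2: RHS = 53 is not a perfect cube.
  y = -2: RHS = -59 is not a perfect cube.
  y = 3: RHS = 186 is not a perfect cube.
  y = -3: RHS = -192 is not a perfect cube.
Continuing the search up to |y| = 30 finds no solutions either.
No (x, y) in the scanned range satisfies the equation.

No integer solutions with |y| ≤ 30.


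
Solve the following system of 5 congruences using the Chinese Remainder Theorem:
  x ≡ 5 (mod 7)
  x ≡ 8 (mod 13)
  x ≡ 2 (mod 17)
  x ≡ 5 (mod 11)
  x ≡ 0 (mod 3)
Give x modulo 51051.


Product of moduli M = 7 · 13 · 17 · 11 · 3 = 51051.
Merge one congruence at a time:
  Start: x ≡ 5 (mod 7).
  Combine with x ≡ 8 (mod 13); new modulus lcm = 91.
    Write x = 5 + 7·t and substitute into x ≡ 8 (mod 13): 7·t ≡ 8 − 5 = 3 (mod 13).
    The inverse of 7 mod 13 is 2 (since 7·2 = 14 = 1·13 + 1), so t ≡ 2·3 = 6 ≡ 6 (mod 13).
    Then x = 5 + 7·6 = 47, valid modulo lcm(7, 13) = 91: x ≡ 47 (mod 91).
  Combine with x ≡ 2 (mod 17); new modulus lcm = 1547.
    Write x = 47 + 91·t and substitute into x ≡ 2 (mod 17): 91·t ≡ 2 − 47 = -45 (mod 17).
    Reduce coefficients mod 17: 6·t ≡ 6 (mod 17).
    The inverse of 6 mod 17 is 3 (since 6·3 = 18 = 1·17 + 1), so t ≡ 3·6 = 18 ≡ 1 (mod 17).
    Then x = 47 + 91·1 = 138, valid modulo lcm(91, 17) = 1547: x ≡ 138 (mod 1547).
  Combine with x ≡ 5 (mod 11); new modulus lcm = 17017.
    Write x = 138 + 1547·t and substitute into x ≡ 5 (mod 11): 1547·t ≡ 5 − 138 = -133 (mod 11).
    Reduce coefficients mod 11: 7·t ≡ 10 (mod 11).
    The inverse of 7 mod 11 is 8 (since 7·8 = 56 = 5·11 + 1), so t ≡ 8·10 = 80 ≡ 3 (mod 11).
    Then x = 138 + 1547·3 = 4779, valid modulo lcm(1547, 11) = 17017: x ≡ 4779 (mod 17017).
  Combine with x ≡ 0 (mod 3); new modulus lcm = 51051.
    Write x = 4779 + 17017·t and substitute into x ≡ 0 (mod 3): 17017·t ≡ 0 − 4779 = -4779 (mod 3).
    Reduce coefficients mod 3: 1·t ≡ 0 (mod 3).
    So t ≡ 0 (mod 3).
    Then x = 4779 + 17017·0 = 4779, valid modulo lcm(17017, 3) = 51051: x ≡ 4779 (mod 51051).
Verify against each original: 4779 mod 7 = 5, 4779 mod 13 = 8, 4779 mod 17 = 2, 4779 mod 11 = 5, 4779 mod 3 = 0.

x ≡ 4779 (mod 51051).


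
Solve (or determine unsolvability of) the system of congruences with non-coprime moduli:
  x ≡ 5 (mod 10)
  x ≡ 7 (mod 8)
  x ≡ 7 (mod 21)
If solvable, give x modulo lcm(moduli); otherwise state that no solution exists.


Moduli 10, 8, 21 are not pairwise coprime, so CRT works modulo lcm(m_i) when all pairwise compatibility conditions hold.
Pairwise compatibility: gcd(m_i, m_j) must divide a_i - a_j for every pair.
Merge one congruence at a time:
  Start: x ≡ 5 (mod 10).
  Combine with x ≡ 7 (mod 8): gcd(10, 8) = 2; 7 - 5 = 2, which IS divisible by 2, so compatible.
    Write x = 5 + 10·t and substitute into x ≡ 7 (mod 8): 10·t ≡ 7 − 5 = 2 (mod 8).
    Divide the congruence (and modulus) by g = 2: 5·t ≡ 1 (mod 4).
    Reduce coefficients mod 4: 1·t ≡ 1 (mod 4).
    So t ≡ 1 (mod 4).
    Then x = 5 + 10·1 = 15, valid modulo lcm(10, 8) = 40: x ≡ 15 (mod 40).
  Combine with x ≡ 7 (mod 21): gcd(40, 21) = 1; 7 - 15 = -8, which IS divisible by 1, so compatible.
    Write x = 15 + 40·t and substitute into x ≡ 7 (mod 21): 40·t ≡ 7 − 15 = -8 (mod 21).
    Reduce coefficients mod 21: 19·t ≡ 13 (mod 21).
    The inverse of 19 mod 21 is 10 (since 19·10 = 190 = 9·21 + 1), so t ≡ 10·13 = 130 ≡ 4 (mod 21).
    Then x = 15 + 40·4 = 175, valid modulo lcm(40, 21) = 840: x ≡ 175 (mod 840).
Verify: 175 mod 10 = 5, 175 mod 8 = 7, 175 mod 21 = 7.

x ≡ 175 (mod 840).


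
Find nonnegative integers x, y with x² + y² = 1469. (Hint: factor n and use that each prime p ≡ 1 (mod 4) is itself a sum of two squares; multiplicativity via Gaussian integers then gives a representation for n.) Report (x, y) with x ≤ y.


Step 1: Factor n = 1469 = 13 · 113.
Step 2: Check the mod-4 condition on each prime factor: 13 ≡ 1 (mod 4), exponent 1; 113 ≡ 1 (mod 4), exponent 1.
All primes ≡ 3 (mod 4) appear to even exponent (or don't appear), so by the two-squares theorem n IS expressible as a sum of two squares.
Step 3: Build a representation. Here n = 13 · 113 is a product of primes ≡ 1 (mod 4). Each prime p ≡ 1 (mod 4) is itself a sum of two squares; find a² by testing p − a² for a perfect square:
  13: 13 − 1² = 12, 13 − 2² = 9 = 3² ⇒ 13 = 2² + 3².
  113: 113 − 1² = 112, 113 − 2² = 109, 113 − 3² = 104, 113 − 4² = 97, 113 − 5² = 88, 113 − 6² = 77, 113 − 7² = 64 = 8² ⇒ 113 = 7² + 8².
  Combine using the Brahmagupta–Fibonacci identity (a² + b²)(c² + d²) = (ac − bd)² + (ad + bc)² = (ac + bd)² + (ad − bc)²:
  13 · 113 = 1469: from (2² + 3²)(7² + 8²), take (2·7 − 3·8, 2·8 + 3·7) = (14 − 24, 16 + 21) = (-10, 37); dropping signs (only squares matter) gives (10, 37); check 10² + 37² = 100 + 1369 = 1469 ✓.
Step 4: Order so x ≤ y and verify: 10² + 37² = 100 + 1369 = 1469 = n. ✓

n = 1469 = 10² + 37² (one valid representation with x ≤ y).


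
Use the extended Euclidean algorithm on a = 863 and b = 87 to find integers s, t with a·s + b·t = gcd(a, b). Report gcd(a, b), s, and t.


Euclidean algorithm on (863, 87) — divide until remainder is 0:
  863 = 9 · 87 + 80
  87 = 1 · 80 + 7
  80 = 11 · 7 + 3
  7 = 2 · 3 + 1
  3 = 3 · 1 + 0
gcd(863, 87) = 1.
Track Bezout coefficients alongside the remainders: start with r₀ = 863 = a·1 + b·0 (s = 1, t = 0) and r₁ = 87 = a·0 + b·1 (s = 0, t = 1); each new remainder r_{k+1} = r_{k-1} − q_k·r_k inherits s_{k+1} = s_{k-1} − q_k·s_k, t_{k+1} = t_{k-1} − q_k·t_k, so r_k = a·s_k + b·t_k at every step:
  q = 9: r = 80, s = 1 − 9·0 = 1, t = 0 − 9·1 = -9  (check: 863·1 + 87·(-9) = 80)
  q = 1: r = 7, s = 0 − 1·1 = -1, t = 1 − 1·(-9) = 10  (check: 863·(-1) + 87·10 = 7)
  q = 11: r = 3, s = 1 − 11·(-1) = 12, t = -9 − 11·10 = -119  (check: 863·12 + 87·(-119) = 3)
  q = 2: r = 1, s = -1 − 2·12 = -25, t = 10 − 2·(-119) = 248  (check: 863·(-25) + 87·248 = 1)
The row with r = 1 (the gcd) gives the Bezout coefficients s = -25, t = 248.
Result: 863 · (-25) + 87 · (248) = 1.

gcd(863, 87) = 1; s = -25, t = 248 (check: 863·(-25) + 87·248 = 1).


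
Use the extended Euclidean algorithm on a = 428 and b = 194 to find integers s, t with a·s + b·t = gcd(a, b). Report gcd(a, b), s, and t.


Euclidean algorithm on (428, 194) — divide until remainder is 0:
  428 = 2 · 194 + 40
  194 = 4 · 40 + 34
  40 = 1 · 34 + 6
  34 = 5 · 6 + 4
  6 = 1 · 4 + 2
  4 = 2 · 2 + 0
gcd(428, 194) = 2.
Track Bezout coefficients alongside the remainders: start with r₀ = 428 = a·1 + b·0 (s = 1, t = 0) and r₁ = 194 = a·0 + b·1 (s = 0, t = 1); each new remainder r_{k+1} = r_{k-1} − q_k·r_k inherits s_{k+1} = s_{k-1} − q_k·s_k, t_{k+1} = t_{k-1} − q_k·t_k, so r_k = a·s_k + b·t_k at every step:
  q = 2: r = 40, s = 1 − 2·0 = 1, t = 0 − 2·1 = -2  (check: 428·1 + 194·(-2) = 40)
  q = 4: r = 34, s = 0 − 4·1 = -4, t = 1 − 4·(-2) = 9  (check: 428·(-4) + 194·9 = 34)
  q = 1: r = 6, s = 1 − 1·(-4) = 5, t = -2 − 1·9 = -11  (check: 428·5 + 194·(-11) = 6)
  q = 5: r = 4, s = -4 − 5·5 = -29, t = 9 − 5·(-11) = 64  (check: 428·(-29) + 194·64 = 4)
  q = 1: r = 2, s = 5 − 1·(-29) = 34, t = -11 − 1·64 = -75  (check: 428·34 + 194·(-75) = 2)
The row with r = 2 (the gcd) gives the Bezout coefficients s = 34, t = -75.
Result: 428 · (34) + 194 · (-75) = 2.

gcd(428, 194) = 2; s = 34, t = -75 (check: 428·34 + 194·(-75) = 2).


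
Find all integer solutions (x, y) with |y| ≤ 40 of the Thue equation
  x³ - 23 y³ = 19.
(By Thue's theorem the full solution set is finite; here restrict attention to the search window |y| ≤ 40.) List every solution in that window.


The equation is x³ - 23y³ = 19. For fixed y, x³ = 23·y³ + 19, so a solution requires the RHS to be a perfect cube.
Strategy: iterate y from -40 to 40, compute RHS = 23·y³ + 19, and check whether it is a (positive or negative) perfect cube.
Check small values of y:
  y = 0: RHS = 19 is not a perfect cube.
  y = 1: RHS = 42 is not a perfect cube.
  y = -1: RHS = -4 is not a perfect cube.
  y = 2: RHS = 203 is not a perfect cube.
  y = -2: RHS = -165 is not a perfect cube.
  y = 3: RHS = 640 is not a perfect cube.
  y = -3: RHS = -602 is not a perfect cube.
Continuing the search up to |y| = 40 finds no solutions either.
No (x, y) in the scanned range satisfies the equation.

No integer solutions with |y| ≤ 40.


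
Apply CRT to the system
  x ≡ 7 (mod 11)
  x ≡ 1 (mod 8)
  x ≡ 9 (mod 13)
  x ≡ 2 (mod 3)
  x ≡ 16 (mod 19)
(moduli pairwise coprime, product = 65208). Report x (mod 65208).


Product of moduli M = 11 · 8 · 13 · 3 · 19 = 65208.
Merge one congruence at a time:
  Start: x ≡ 7 (mod 11).
  Combine with x ≡ 1 (mod 8); new modulus lcm = 88.
    Write x = 7 + 11·t and substitute into x ≡ 1 (mod 8): 11·t ≡ 1 − 7 = -6 (mod 8).
    Reduce coefficients mod 8: 3·t ≡ 2 (mod 8).
    The inverse of 3 mod 8 is 3 (since 3·3 = 9 = 1·8 + 1), so t ≡ 3·2 = 6 ≡ 6 (mod 8).
    Then x = 7 + 11·6 = 73, valid modulo lcm(11, 8) = 88: x ≡ 73 (mod 88).
  Combine with x ≡ 9 (mod 13); new modulus lcm = 1144.
    Write x = 73 + 88·t and substitute into x ≡ 9 (mod 13): 88·t ≡ 9 − 73 = -64 (mod 13).
    Reduce coefficients mod 13: 10·t ≡ 1 (mod 13).
    The inverse of 10 mod 13 is 4 (since 10·4 = 40 = 3·13 + 1), so t ≡ 4·1 = 4 ≡ 4 (mod 13).
    Then x = 73 + 88·4 = 425, valid modulo lcm(88, 13) = 1144: x ≡ 425 (mod 1144).
  Combine with x ≡ 2 (mod 3); new modulus lcm = 3432.
    Write x = 425 + 1144·t and substitute into x ≡ 2 (mod 3): 1144·t ≡ 2 − 425 = -423 (mod 3).
    Reduce coefficients mod 3: 1·t ≡ 0 (mod 3).
    So t ≡ 0 (mod 3).
    Then x = 425 + 1144·0 = 425, valid modulo lcm(1144, 3) = 3432: x ≡ 425 (mod 3432).
  Combine with x ≡ 16 (mod 19); new modulus lcm = 65208.
    Write x = 425 + 3432·t and substitute into x ≡ 16 (mod 19): 3432·t ≡ 16 − 425 = -409 (mod 19).
    Reduce coefficients mod 19: 12·t ≡ 9 (mod 19).
    The inverse of 12 mod 19 is 8 (since 12·8 = 96 = 5·19 + 1), so t ≡ 8·9 = 72 ≡ 15 (mod 19).
    Then x = 425 + 3432·15 = 51905, valid modulo lcm(3432, 19) = 65208: x ≡ 51905 (mod 65208).
Verify against each original: 51905 mod 11 = 7, 51905 mod 8 = 1, 51905 mod 13 = 9, 51905 mod 3 = 2, 51905 mod 19 = 16.

x ≡ 51905 (mod 65208).


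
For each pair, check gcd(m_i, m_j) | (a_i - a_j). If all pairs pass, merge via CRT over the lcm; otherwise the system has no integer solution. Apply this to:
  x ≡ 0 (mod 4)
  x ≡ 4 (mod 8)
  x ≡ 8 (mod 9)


Moduli 4, 8, 9 are not pairwise coprime, so CRT works modulo lcm(m_i) when all pairwise compatibility conditions hold.
Pairwise compatibility: gcd(m_i, m_j) must divide a_i - a_j for every pair.
Merge one congruence at a time:
  Start: x ≡ 0 (mod 4).
  Combine with x ≡ 4 (mod 8): gcd(4, 8) = 4; 4 - 0 = 4, which IS divisible by 4, so compatible.
    Write x = 0 + 4·t and substitute into x ≡ 4 (mod 8): 4·t ≡ 4 − 0 = 4 (mod 8).
    Divide the congruence (and modulus) by g = 4: 1·t ≡ 1 (mod 2).
    So t ≡ 1 (mod 2).
    Then x = 0 + 4·1 = 4, valid modulo lcm(4, 8) = 8: x ≡ 4 (mod 8).
  Combine with x ≡ 8 (mod 9): gcd(8, 9) = 1; 8 - 4 = 4, which IS divisible by 1, so compatible.
    Write x = 4 + 8·t and substitute into x ≡ 8 (mod 9): 8·t ≡ 8 − 4 = 4 (mod 9).
    The inverse of 8 mod 9 is 8 (since 8·8 = 64 = 7·9 + 1), so t ≡ 8·4 = 32 ≡ 5 (mod 9).
    Then x = 4 + 8·5 = 44, valid modulo lcm(8, 9) = 72: x ≡ 44 (mod 72).
Verify: 44 mod 4 = 0, 44 mod 8 = 4, 44 mod 9 = 8.

x ≡ 44 (mod 72).


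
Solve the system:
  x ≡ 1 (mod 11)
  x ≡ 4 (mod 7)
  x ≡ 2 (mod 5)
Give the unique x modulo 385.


Moduli 11, 7, 5 are pairwise coprime; by CRT there is a unique solution modulo M = 11 · 7 · 5 = 385.
Solve pairwise, accumulating the modulus:
  Start with x ≡ 1 (mod 11).
  Combine with x ≡ 4 (mod 7): since gcd(11, 7) = 1, we get a unique residue mod 77.
    Write x = 1 + 11·t and substitute into x ≡ 4 (mod 7): 11·t ≡ 4 − 1 = 3 (mod 7).
    Reduce coefficients mod 7: 4·t ≡ 3 (mod 7).
    The inverse of 4 mod 7 is 2 (since 4·2 = 8 = 1·7 + 1), so t ≡ 2·3 = 6 ≡ 6 (mod 7).
    Then x = 1 + 11·6 = 67, valid modulo lcm(11, 7) = 77: x ≡ 67 (mod 77).
  Combine with x ≡ 2 (mod 5): since gcd(77, 5) = 1, we get a unique residue mod 385.
    Write x = 67 + 77·t and substitute into x ≡ 2 (mod 5): 77·t ≡ 2 − 67 = -65 (mod 5).
    Reduce coefficients mod 5: 2·t ≡ 0 (mod 5).
    The inverse of 2 mod 5 is 3 (since 2·3 = 6 = 1·5 + 1), so t ≡ 3·0 = 0 ≡ 0 (mod 5).
    Then x = 67 + 77·0 = 67, valid modulo lcm(77, 5) = 385: x ≡ 67 (mod 385).
Verify: 67 mod 11 = 1 ✓, 67 mod 7 = 4 ✓, 67 mod 5 = 2 ✓.

x ≡ 67 (mod 385).


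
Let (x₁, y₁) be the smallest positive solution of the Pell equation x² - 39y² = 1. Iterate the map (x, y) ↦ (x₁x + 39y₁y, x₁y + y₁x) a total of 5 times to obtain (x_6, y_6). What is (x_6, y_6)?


Step 1: Find the fundamental solution (x₁, y₁) of x² - 39y² = 1.
  Expand √39 as a continued fraction. a₀ = ⌊√39⌋ = 6; iterate m_{k+1} = d_k·a_k − m_k, d_{k+1} = (39 − m_{k+1}²)/d_k, a_{k+1} = ⌊(a₀ + m_{k+1})/d_{k+1}⌋ (starting m₀ = 0, d₀ = 1), with convergents p_k = a_k·p_{k-1} + p_{k-2}, q_k = a_k·q_{k-1} + q_{k-2} (p₋₁ = 1, q₋₁ = 0):
  k = 0: a₀ = 6; p₀/q₀ = 6/1; p₀² − 39·q₀² = 36 − 39 = -3.
  k = 1: m = 6, d = 3, a = ⌊(6 + 6)/3⌋ = 4; p/q = (4·6 + 1)/(4·1 + 0) = 25/4; p² − 39·q² = 625 − 624 = 1.
  The first convergent with p² − 39·q² = 1 gives the fundamental solution (x₁, y₁) = (25, 4).
Step 2: Apply the recurrence (x_{n+1}, y_{n+1}) = (x₁x_n + 39y₁y_n, x₁y_n + y₁x_n) repeatedly.
  From (x_1, y_1) = (25, 4): x_2 = 25·25 + 39·4·4 = 1249; y_2 = 25·4 + 4·25 = 200.
  From (x_2, y_2) = (1249, 200): x_3 = 25·1249 + 39·4·200 = 62425; y_3 = 25·200 + 4·1249 = 9996.
  From (x_3, y_3) = (62425, 9996): x_4 = 25·62425 + 39·4·9996 = 3120001; y_4 = 25·9996 + 4·62425 = 499600.
  From (x_4, y_4) = (3120001, 499600): x_5 = 25·3120001 + 39·4·499600 = 155937625; y_5 = 25·499600 + 4·3120001 = 24970004.
  From (x_5, y_5) = (155937625, 24970004): x_6 = 25·155937625 + 39·4·24970004 = 7793761249; y_6 = 25·24970004 + 4·155937625 = 1248000600.
Step 3: Verify x_6² - 39·y_6² = 60742714406414040001 - 60742714406414040000 = 1 (should be 1). ✓

(x_1, y_1) = (25, 4); (x_6, y_6) = (7793761249, 1248000600).


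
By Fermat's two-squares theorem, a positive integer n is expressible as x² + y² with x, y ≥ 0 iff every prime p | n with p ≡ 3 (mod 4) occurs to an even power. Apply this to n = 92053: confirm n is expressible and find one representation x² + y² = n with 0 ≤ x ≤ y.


Step 1: Factor n = 92053 = 13 · 73 · 97.
Step 2: Check the mod-4 condition on each prime factor: 13 ≡ 1 (mod 4), exponent 1; 73 ≡ 1 (mod 4), exponent 1; 97 ≡ 1 (mod 4), exponent 1.
All primes ≡ 3 (mod 4) appear to even exponent (or don't appear), so by the two-squares theorem n IS expressible as a sum of two squares.
Step 3: Build a representation. Here n = 13 · 73 · 97 is a product of primes ≡ 1 (mod 4). Each prime p ≡ 1 (mod 4) is itself a sum of two squares; find a² by testing p − a² for a perfect square:
  13: 13 − 1² = 12, 13 − 2² = 9 = 3² ⇒ 13 = 2² + 3².
  73: 73 − 1² = 72, 73 − 2² = 69, 73 − 3² = 64 = 8² ⇒ 73 = 3² + 8².
  97: 97 − 1² = 96, 97 − 2² = 93, 97 − 3² = 88, 97 − 4² = 81 = 9² ⇒ 97 = 4² + 9².
  Combine using the Brahmagupta–Fibonacci identity (a² + b²)(c² + d²) = (ac − bd)² + (ad + bc)² = (ac + bd)² + (ad − bc)²:
  13 · 73 = 949: from (2² + 3²)(3² + 8²), take (2·3 − 3·8, 2·8 + 3·3) = (6 − 24, 16 + 9) = (-18, 25); dropping signs (only squares matter) gives (18, 25); check 18² + 25² = 324 + 625 = 949 ✓.
  949 · 97 = 92053: from (18² + 25²)(4² + 9²), take (18·4 − 25·9, 18·9 + 25·4) = (72 − 225, 162 + 100) = (-153, 262); dropping signs (only squares matter) gives (153, 262); check 153² + 262² = 23409 + 68644 = 92053 ✓.
Step 4: Order so x ≤ y and verify: 153² + 262² = 23409 + 68644 = 92053 = n. ✓

n = 92053 = 153² + 262² (one valid representation with x ≤ y).


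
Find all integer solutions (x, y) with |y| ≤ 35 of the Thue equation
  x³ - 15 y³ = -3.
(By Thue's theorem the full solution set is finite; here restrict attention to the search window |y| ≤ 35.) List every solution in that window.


The equation is x³ - 15y³ = -3. For fixed y, x³ = 15·y³ − 3, so a solution requires the RHS to be a perfect cube.
Strategy: iterate y from -35 to 35, compute RHS = 15·y³ − 3, and check whether it is a (positive or negative) perfect cube.
Check small values of y:
  y = 0: RHS = -3 is not a perfect cube.
  y = 1: RHS = 12 is not a perfect cube.
  y = -1: RHS = -18 is not a perfect cube.
  y = 2: RHS = 117 is not a perfect cube.
  y = -2: RHS = -123 is not a perfect cube.
  y = 3: RHS = 402 is not a perfect cube.
  y = -3: RHS = -408 is not a perfect cube.
Continuing the search up to |y| = 35 finds no solutions either.
No (x, y) in the scanned range satisfies the equation.

No integer solutions with |y| ≤ 35.


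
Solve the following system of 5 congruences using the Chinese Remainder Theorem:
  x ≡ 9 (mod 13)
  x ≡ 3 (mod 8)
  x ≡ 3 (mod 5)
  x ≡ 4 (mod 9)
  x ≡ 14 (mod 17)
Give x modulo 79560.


Product of moduli M = 13 · 8 · 5 · 9 · 17 = 79560.
Merge one congruence at a time:
  Start: x ≡ 9 (mod 13).
  Combine with x ≡ 3 (mod 8); new modulus lcm = 104.
    Write x = 9 + 13·t and substitute into x ≡ 3 (mod 8): 13·t ≡ 3 − 9 = -6 (mod 8).
    Reduce coefficients mod 8: 5·t ≡ 2 (mod 8).
    The inverse of 5 mod 8 is 5 (since 5·5 = 25 = 3·8 + 1), so t ≡ 5·2 = 10 ≡ 2 (mod 8).
    Then x = 9 + 13·2 = 35, valid modulo lcm(13, 8) = 104: x ≡ 35 (mod 104).
  Combine with x ≡ 3 (mod 5); new modulus lcm = 520.
    Write x = 35 + 104·t and substitute into x ≡ 3 (mod 5): 104·t ≡ 3 − 35 = -32 (mod 5).
    Reduce coefficients mod 5: 4·t ≡ 3 (mod 5).
    The inverse of 4 mod 5 is 4 (since 4·4 = 16 = 3·5 + 1), so t ≡ 4·3 = 12 ≡ 2 (mod 5).
    Then x = 35 + 104·2 = 243, valid modulo lcm(104, 5) = 520: x ≡ 243 (mod 520).
  Combine with x ≡ 4 (mod 9); new modulus lcm = 4680.
    Write x = 243 + 520·t and substitute into x ≡ 4 (mod 9): 520·t ≡ 4 − 243 = -239 (mod 9).
    Reduce coefficients mod 9: 7·t ≡ 4 (mod 9).
    The inverse of 7 mod 9 is 4 (since 7·4 = 28 = 3·9 + 1), so t ≡ 4·4 = 16 ≡ 7 (mod 9).
    Then x = 243 + 520·7 = 3883, valid modulo lcm(520, 9) = 4680: x ≡ 3883 (mod 4680).
  Combine with x ≡ 14 (mod 17); new modulus lcm = 79560.
    Write x = 3883 + 4680·t and substitute into x ≡ 14 (mod 17): 4680·t ≡ 14 − 3883 = -3869 (mod 17).
    Reduce coefficients mod 17: 5·t ≡ 7 (mod 17).
    The inverse of 5 mod 17 is 7 (since 5·7 = 35 = 2·17 + 1), so t ≡ 7·7 = 49 ≡ 15 (mod 17).
    Then x = 3883 + 4680·15 = 74083, valid modulo lcm(4680, 17) = 79560: x ≡ 74083 (mod 79560).
Verify against each original: 74083 mod 13 = 9, 74083 mod 8 = 3, 74083 mod 5 = 3, 74083 mod 9 = 4, 74083 mod 17 = 14.

x ≡ 74083 (mod 79560).


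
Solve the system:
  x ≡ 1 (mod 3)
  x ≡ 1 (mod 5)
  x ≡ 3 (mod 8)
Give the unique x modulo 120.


Moduli 3, 5, 8 are pairwise coprime; by CRT there is a unique solution modulo M = 3 · 5 · 8 = 120.
Solve pairwise, accumulating the modulus:
  Start with x ≡ 1 (mod 3).
  Combine with x ≡ 1 (mod 5): since gcd(3, 5) = 1, we get a unique residue mod 15.
    Write x = 1 + 3·t and substitute into x ≡ 1 (mod 5): 3·t ≡ 1 − 1 = 0 (mod 5).
    The inverse of 3 mod 5 is 2 (since 3·2 = 6 = 1·5 + 1), so t ≡ 2·0 = 0 ≡ 0 (mod 5).
    Then x = 1 + 3·0 = 1, valid modulo lcm(3, 5) = 15: x ≡ 1 (mod 15).
  Combine with x ≡ 3 (mod 8): since gcd(15, 8) = 1, we get a unique residue mod 120.
    Write x = 1 + 15·t and substitute into x ≡ 3 (mod 8): 15·t ≡ 3 − 1 = 2 (mod 8).
    Reduce coefficients mod 8: 7·t ≡ 2 (mod 8).
    The inverse of 7 mod 8 is 7 (since 7·7 = 49 = 6·8 + 1), so t ≡ 7·2 = 14 ≡ 6 (mod 8).
    Then x = 1 + 15·6 = 91, valid modulo lcm(15, 8) = 120: x ≡ 91 (mod 120).
Verify: 91 mod 3 = 1 ✓, 91 mod 5 = 1 ✓, 91 mod 8 = 3 ✓.

x ≡ 91 (mod 120).


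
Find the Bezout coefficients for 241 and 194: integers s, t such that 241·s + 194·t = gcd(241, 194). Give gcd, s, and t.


Euclidean algorithm on (241, 194) — divide until remainder is 0:
  241 = 1 · 194 + 47
  194 = 4 · 47 + 6
  47 = 7 · 6 + 5
  6 = 1 · 5 + 1
  5 = 5 · 1 + 0
gcd(241, 194) = 1.
Track Bezout coefficients alongside the remainders: start with r₀ = 241 = a·1 + b·0 (s = 1, t = 0) and r₁ = 194 = a·0 + b·1 (s = 0, t = 1); each new remainder r_{k+1} = r_{k-1} − q_k·r_k inherits s_{k+1} = s_{k-1} − q_k·s_k, t_{k+1} = t_{k-1} − q_k·t_k, so r_k = a·s_k + b·t_k at every step:
  q = 1: r = 47, s = 1 − 1·0 = 1, t = 0 − 1·1 = -1  (check: 241·1 + 194·(-1) = 47)
  q = 4: r = 6, s = 0 − 4·1 = -4, t = 1 − 4·(-1) = 5  (check: 241·(-4) + 194·5 = 6)
  q = 7: r = 5, s = 1 − 7·(-4) = 29, t = -1 − 7·5 = -36  (check: 241·29 + 194·(-36) = 5)
  q = 1: r = 1, s = -4 − 1·29 = -33, t = 5 − 1·(-36) = 41  (check: 241·(-33) + 194·41 = 1)
The row with r = 1 (the gcd) gives the Bezout coefficients s = -33, t = 41.
Result: 241 · (-33) + 194 · (41) = 1.

gcd(241, 194) = 1; s = -33, t = 41 (check: 241·(-33) + 194·41 = 1).


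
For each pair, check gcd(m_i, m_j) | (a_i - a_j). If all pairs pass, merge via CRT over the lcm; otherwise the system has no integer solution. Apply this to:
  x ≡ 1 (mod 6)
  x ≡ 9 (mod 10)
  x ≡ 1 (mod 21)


Moduli 6, 10, 21 are not pairwise coprime, so CRT works modulo lcm(m_i) when all pairwise compatibility conditions hold.
Pairwise compatibility: gcd(m_i, m_j) must divide a_i - a_j for every pair.
Merge one congruence at a time:
  Start: x ≡ 1 (mod 6).
  Combine with x ≡ 9 (mod 10): gcd(6, 10) = 2; 9 - 1 = 8, which IS divisible by 2, so compatible.
    Write x = 1 + 6·t and substitute into x ≡ 9 (mod 10): 6·t ≡ 9 − 1 = 8 (mod 10).
    Divide the congruence (and modulus) by g = 2: 3·t ≡ 4 (mod 5).
    The inverse of 3 mod 5 is 2 (since 3·2 = 6 = 1·5 + 1), so t ≡ 2·4 = 8 ≡ 3 (mod 5).
    Then x = 1 + 6·3 = 19, valid modulo lcm(6, 10) = 30: x ≡ 19 (mod 30).
  Combine with x ≡ 1 (mod 21): gcd(30, 21) = 3; 1 - 19 = -18, which IS divisible by 3, so compatible.
    Write x = 19 + 30·t and substitute into x ≡ 1 (mod 21): 30·t ≡ 1 − 19 = -18 (mod 21).
    Divide the congruence (and modulus) by g = 3: 10·t ≡ -6 (mod 7).
    Reduce coefficients mod 7: 3·t ≡ 1 (mod 7).
    The inverse of 3 mod 7 is 5 (since 3·5 = 15 = 2·7 + 1), so t ≡ 5·1 = 5 ≡ 5 (mod 7).
    Then x = 19 + 30·5 = 169, valid modulo lcm(30, 21) = 210: x ≡ 169 (mod 210).
Verify: 169 mod 6 = 1, 169 mod 10 = 9, 169 mod 21 = 1.

x ≡ 169 (mod 210).


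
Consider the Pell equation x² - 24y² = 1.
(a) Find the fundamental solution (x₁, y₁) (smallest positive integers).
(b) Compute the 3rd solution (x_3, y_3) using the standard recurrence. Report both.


Step 1: Find the fundamental solution (x₁, y₁) of x² - 24y² = 1.
  Expand √24 as a continued fraction. a₀ = ⌊√24⌋ = 4; iterate m_{k+1} = d_k·a_k − m_k, d_{k+1} = (24 − m_{k+1}²)/d_k, a_{k+1} = ⌊(a₀ + m_{k+1})/d_{k+1}⌋ (starting m₀ = 0, d₀ = 1), with convergents p_k = a_k·p_{k-1} + p_{k-2}, q_k = a_k·q_{k-1} + q_{k-2} (p₋₁ = 1, q₋₁ = 0):
  k = 0: a₀ = 4; p₀/q₀ = 4/1; p₀² − 24·q₀² = 16 − 24 = -8.
  k = 1: m = 4, d = 8, a = ⌊(4 + 4)/8⌋ = 1; p/q = (1·4 + 1)/(1·1 + 0) = 5/1; p² − 24·q² = 25 − 24 = 1.
  The first convergent with p² − 24·q² = 1 gives the fundamental solution (x₁, y₁) = (5, 1).
Step 2: Apply the recurrence (x_{n+1}, y_{n+1}) = (x₁x_n + 24y₁y_n, x₁y_n + y₁x_n) repeatedly.
  From (x_1, y_1) = (5, 1): x_2 = 5·5 + 24·1·1 = 49; y_2 = 5·1 + 1·5 = 10.
  From (x_2, y_2) = (49, 10): x_3 = 5·49 + 24·1·10 = 485; y_3 = 5·10 + 1·49 = 99.
Step 3: Verify x_3² - 24·y_3² = 235225 - 235224 = 1 (should be 1). ✓

(x_1, y_1) = (5, 1); (x_3, y_3) = (485, 99).


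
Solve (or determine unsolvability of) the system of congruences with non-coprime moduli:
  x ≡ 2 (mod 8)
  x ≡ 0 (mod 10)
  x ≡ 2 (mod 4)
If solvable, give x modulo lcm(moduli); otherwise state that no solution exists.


Moduli 8, 10, 4 are not pairwise coprime, so CRT works modulo lcm(m_i) when all pairwise compatibility conditions hold.
Pairwise compatibility: gcd(m_i, m_j) must divide a_i - a_j for every pair.
Merge one congruence at a time:
  Start: x ≡ 2 (mod 8).
  Combine with x ≡ 0 (mod 10): gcd(8, 10) = 2; 0 - 2 = -2, which IS divisible by 2, so compatible.
    Write x = 2 + 8·t and substitute into x ≡ 0 (mod 10): 8·t ≡ 0 − 2 = -2 (mod 10).
    Divide the congruence (and modulus) by g = 2: 4·t ≡ -1 (mod 5).
    Reduce coefficients mod 5: 4·t ≡ 4 (mod 5).
    The inverse of 4 mod 5 is 4 (since 4·4 = 16 = 3·5 + 1), so t ≡ 4·4 = 16 ≡ 1 (mod 5).
    Then x = 2 + 8·1 = 10, valid modulo lcm(8, 10) = 40: x ≡ 10 (mod 40).
  Combine with x ≡ 2 (mod 4): gcd(40, 4) = 4; 2 - 10 = -8, which IS divisible by 4, so compatible.
    Write x = 10 + 40·t and substitute into x ≡ 2 (mod 4): 40·t ≡ 2 − 10 = -8 (mod 4).
    Divide the congruence (and modulus) by g = 4: 10·t ≡ -2 (mod 1).
    Modulo 1 every t works; take t = 0.
    Then x = 10 + 40·0 = 10, valid modulo lcm(40, 4) = 40: x ≡ 10 (mod 40).
Verify: 10 mod 8 = 2, 10 mod 10 = 0, 10 mod 4 = 2.

x ≡ 10 (mod 40).


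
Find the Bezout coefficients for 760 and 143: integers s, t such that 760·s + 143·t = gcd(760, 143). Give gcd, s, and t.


Euclidean algorithm on (760, 143) — divide until remainder is 0:
  760 = 5 · 143 + 45
  143 = 3 · 45 + 8
  45 = 5 · 8 + 5
  8 = 1 · 5 + 3
  5 = 1 · 3 + 2
  3 = 1 · 2 + 1
  2 = 2 · 1 + 0
gcd(760, 143) = 1.
Track Bezout coefficients alongside the remainders: start with r₀ = 760 = a·1 + b·0 (s = 1, t = 0) and r₁ = 143 = a·0 + b·1 (s = 0, t = 1); each new remainder r_{k+1} = r_{k-1} − q_k·r_k inherits s_{k+1} = s_{k-1} − q_k·s_k, t_{k+1} = t_{k-1} − q_k·t_k, so r_k = a·s_k + b·t_k at every step:
  q = 5: r = 45, s = 1 − 5·0 = 1, t = 0 − 5·1 = -5  (check: 760·1 + 143·(-5) = 45)
  q = 3: r = 8, s = 0 − 3·1 = -3, t = 1 − 3·(-5) = 16  (check: 760·(-3) + 143·16 = 8)
  q = 5: r = 5, s = 1 − 5·(-3) = 16, t = -5 − 5·16 = -85  (check: 760·16 + 143·(-85) = 5)
  q = 1: r = 3, s = -3 − 1·16 = -19, t = 16 − 1·(-85) = 101  (check: 760·(-19) + 143·101 = 3)
  q = 1: r = 2, s = 16 − 1·(-19) = 35, t = -85 − 1·101 = -186  (check: 760·35 + 143·(-186) = 2)
  q = 1: r = 1, s = -19 − 1·35 = -54, t = 101 − 1·(-186) = 287  (check: 760·(-54) + 143·287 = 1)
The row with r = 1 (the gcd) gives the Bezout coefficients s = -54, t = 287.
Result: 760 · (-54) + 143 · (287) = 1.

gcd(760, 143) = 1; s = -54, t = 287 (check: 760·(-54) + 143·287 = 1).


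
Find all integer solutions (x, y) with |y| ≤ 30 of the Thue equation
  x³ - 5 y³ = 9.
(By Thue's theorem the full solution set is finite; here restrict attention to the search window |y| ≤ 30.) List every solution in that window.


The equation is x³ - 5y³ = 9. For fixed y, x³ = 5·y³ + 9, so a solution requires the RHS to be a perfect cube.
Strategy: iterate y from -30 to 30, compute RHS = 5·y³ + 9, and check whether it is a (positive or negative) perfect cube.
Check small values of y:
  y = 0: RHS = 9 is not a perfect cube.
  y = 1: RHS = 14 is not a perfect cube.
  y = -1: RHS = 4 is not a perfect cube.
  y = 2: RHS = 49 is not a perfect cube.
  y = -2: RHS = -31 is not a perfect cube.
  y = 3: RHS = 144 is not a perfect cube.
  y = -3: RHS = -126 is not a perfect cube.
Continuing the search up to |y| = 30 finds no solutions either.
No (x, y) in the scanned range satisfies the equation.

No integer solutions with |y| ≤ 30.


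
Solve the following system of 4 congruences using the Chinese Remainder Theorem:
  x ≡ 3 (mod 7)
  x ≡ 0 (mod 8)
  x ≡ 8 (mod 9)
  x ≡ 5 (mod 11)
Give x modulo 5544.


Product of moduli M = 7 · 8 · 9 · 11 = 5544.
Merge one congruence at a time:
  Start: x ≡ 3 (mod 7).
  Combine with x ≡ 0 (mod 8); new modulus lcm = 56.
    Write x = 3 + 7·t and substitute into x ≡ 0 (mod 8): 7·t ≡ 0 − 3 = -3 (mod 8).
    Reduce coefficients mod 8: 7·t ≡ 5 (mod 8).
    The inverse of 7 mod 8 is 7 (since 7·7 = 49 = 6·8 + 1), so t ≡ 7·5 = 35 ≡ 3 (mod 8).
    Then x = 3 + 7·3 = 24, valid modulo lcm(7, 8) = 56: x ≡ 24 (mod 56).
  Combine with x ≡ 8 (mod 9); new modulus lcm = 504.
    Write x = 24 + 56·t and substitute into x ≡ 8 (mod 9): 56·t ≡ 8 − 24 = -16 (mod 9).
    Reduce coefficients mod 9: 2·t ≡ 2 (mod 9).
    The inverse of 2 mod 9 is 5 (since 2·5 = 10 = 1·9 + 1), so t ≡ 5·2 = 10 ≡ 1 (mod 9).
    Then x = 24 + 56·1 = 80, valid modulo lcm(56, 9) = 504: x ≡ 80 (mod 504).
  Combine with x ≡ 5 (mod 11); new modulus lcm = 5544.
    Write x = 80 + 504·t and substitute into x ≡ 5 (mod 11): 504·t ≡ 5 − 80 = -75 (mod 11).
    Reduce coefficients mod 11: 9·t ≡ 2 (mod 11).
    The inverse of 9 mod 11 is 5 (since 9·5 = 45 = 4·11 + 1), so t ≡ 5·2 = 10 ≡ 10 (mod 11).
    Then x = 80 + 504·10 = 5120, valid modulo lcm(504, 11) = 5544: x ≡ 5120 (mod 5544).
Verify against each original: 5120 mod 7 = 3, 5120 mod 8 = 0, 5120 mod 9 = 8, 5120 mod 11 = 5.

x ≡ 5120 (mod 5544).


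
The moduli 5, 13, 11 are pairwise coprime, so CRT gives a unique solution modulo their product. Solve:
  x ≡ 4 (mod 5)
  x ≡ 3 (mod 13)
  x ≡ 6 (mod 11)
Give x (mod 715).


Moduli 5, 13, 11 are pairwise coprime; by CRT there is a unique solution modulo M = 5 · 13 · 11 = 715.
Solve pairwise, accumulating the modulus:
  Start with x ≡ 4 (mod 5).
  Combine with x ≡ 3 (mod 13): since gcd(5, 13) = 1, we get a unique residue mod 65.
    Write x = 4 + 5·t and substitute into x ≡ 3 (mod 13): 5·t ≡ 3 − 4 = -1 (mod 13).
    Reduce coefficients mod 13: 5·t ≡ 12 (mod 13).
    The inverse of 5 mod 13 is 8 (since 5·8 = 40 = 3·13 + 1), so t ≡ 8·12 = 96 ≡ 5 (mod 13).
    Then x = 4 + 5·5 = 29, valid modulo lcm(5, 13) = 65: x ≡ 29 (mod 65).
  Combine with x ≡ 6 (mod 11): since gcd(65, 11) = 1, we get a unique residue mod 715.
    Write x = 29 + 65·t and substitute into x ≡ 6 (mod 11): 65·t ≡ 6 − 29 = -23 (mod 11).
    Reduce coefficients mod 11: 10·t ≡ 10 (mod 11).
    The inverse of 10 mod 11 is 10 (since 10·10 = 100 = 9·11 + 1), so t ≡ 10·10 = 100 ≡ 1 (mod 11).
    Then x = 29 + 65·1 = 94, valid modulo lcm(65, 11) = 715: x ≡ 94 (mod 715).
Verify: 94 mod 5 = 4 ✓, 94 mod 13 = 3 ✓, 94 mod 11 = 6 ✓.

x ≡ 94 (mod 715).


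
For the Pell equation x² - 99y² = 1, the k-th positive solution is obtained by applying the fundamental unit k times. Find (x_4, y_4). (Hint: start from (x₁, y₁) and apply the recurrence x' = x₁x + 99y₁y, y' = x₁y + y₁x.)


Step 1: Find the fundamental solution (x₁, y₁) of x² - 99y² = 1.
  Expand √99 as a continued fraction. a₀ = ⌊√99⌋ = 9; iterate m_{k+1} = d_k·a_k − m_k, d_{k+1} = (99 − m_{k+1}²)/d_k, a_{k+1} = ⌊(a₀ + m_{k+1})/d_{k+1}⌋ (starting m₀ = 0, d₀ = 1), with convergents p_k = a_k·p_{k-1} + p_{k-2}, q_k = a_k·q_{k-1} + q_{k-2} (p₋₁ = 1, q₋₁ = 0):
  k = 0: a₀ = 9; p₀/q₀ = 9/1; p₀² − 99·q₀² = 81 − 99 = -18.
  k = 1: m = 9, d = 18, a = ⌊(9 + 9)/18⌋ = 1; p/q = (1·9 + 1)/(1·1 + 0) = 10/1; p² − 99·q² = 100 − 99 = 1.
  The first convergent with p² − 99·q² = 1 gives the fundamental solution (x₁, y₁) = (10, 1).
Step 2: Apply the recurrence (x_{n+1}, y_{n+1}) = (x₁x_n + 99y₁y_n, x₁y_n + y₁x_n) repeatedly.
  From (x_1, y_1) = (10, 1): x_2 = 10·10 + 99·1·1 = 199; y_2 = 10·1 + 1·10 = 20.
  From (x_2, y_2) = (199, 20): x_3 = 10·199 + 99·1·20 = 3970; y_3 = 10·20 + 1·199 = 399.
  From (x_3, y_3) = (3970, 399): x_4 = 10·3970 + 99·1·399 = 79201; y_4 = 10·399 + 1·3970 = 7960.
Step 3: Verify x_4² - 99·y_4² = 6272798401 - 6272798400 = 1 (should be 1). ✓

(x_1, y_1) = (10, 1); (x_4, y_4) = (79201, 7960).


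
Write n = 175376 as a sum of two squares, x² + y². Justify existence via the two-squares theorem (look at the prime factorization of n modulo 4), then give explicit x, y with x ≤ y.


Step 1: Factor n = 175376 = 2^4 · 97 · 113.
Step 2: Check the mod-4 condition on each prime factor: 2 = 2 (special); 97 ≡ 1 (mod 4), exponent 1; 113 ≡ 1 (mod 4), exponent 1.
All primes ≡ 3 (mod 4) appear to even exponent (or don't appear), so by the two-squares theorem n IS expressible as a sum of two squares.
Step 3: Build a representation. Group n = k² · m with k = 4 and m = 97 · 113 = 10961 (a product of primes ≡ 1 (mod 4)); a representation of m scales to one of n via (k·x)² + (k·y)² = k²(x² + y²). Each prime p ≡ 1 (mod 4) is itself a sum of two squares; find a² by testing p − a² for a perfect square:
  97: 97 − 1² = 96, 97 − 2² = 93, 97 − 3² = 88, 97 − 4² = 81 = 9² ⇒ 97 = 4² + 9².
  113: 113 − 1² = 112, 113 − 2² = 109, 113 − 3² = 104, 113 − 4² = 97, 113 − 5² = 88, 113 − 6² = 77, 113 − 7² = 64 = 8² ⇒ 113 = 7² + 8².
  Combine using the Brahmagupta–Fibonacci identity (a² + b²)(c² + d²) = (ac − bd)² + (ad + bc)² = (ac + bd)² + (ad − bc)²:
  97 · 113 = 10961: from (4² + 9²)(7² + 8²), take (4·7 − 9·8, 4·8 + 9·7) = (28 − 72, 32 + 63) = (-44, 95); dropping signs (only squares matter) gives (44, 95); check 44² + 95² = 1936 + 9025 = 10961 ✓.
  Scale by k = 4: (4·44, 4·95) = (176, 380).
Step 4: Order so x ≤ y and verify: 176² + 380² = 30976 + 144400 = 175376 = n. ✓

n = 175376 = 176² + 380² (one valid representation with x ≤ y).


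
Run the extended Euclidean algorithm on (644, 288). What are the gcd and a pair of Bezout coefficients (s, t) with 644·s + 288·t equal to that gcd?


Euclidean algorithm on (644, 288) — divide until remainder is 0:
  644 = 2 · 288 + 68
  288 = 4 · 68 + 16
  68 = 4 · 16 + 4
  16 = 4 · 4 + 0
gcd(644, 288) = 4.
Track Bezout coefficients alongside the remainders: start with r₀ = 644 = a·1 + b·0 (s = 1, t = 0) and r₁ = 288 = a·0 + b·1 (s = 0, t = 1); each new remainder r_{k+1} = r_{k-1} − q_k·r_k inherits s_{k+1} = s_{k-1} − q_k·s_k, t_{k+1} = t_{k-1} − q_k·t_k, so r_k = a·s_k + b·t_k at every step:
  q = 2: r = 68, s = 1 − 2·0 = 1, t = 0 − 2·1 = -2  (check: 644·1 + 288·(-2) = 68)
  q = 4: r = 16, s = 0 − 4·1 = -4, t = 1 − 4·(-2) = 9  (check: 644·(-4) + 288·9 = 16)
  q = 4: r = 4, s = 1 − 4·(-4) = 17, t = -2 − 4·9 = -38  (check: 644·17 + 288·(-38) = 4)
The row with r = 4 (the gcd) gives the Bezout coefficients s = 17, t = -38.
Result: 644 · (17) + 288 · (-38) = 4.

gcd(644, 288) = 4; s = 17, t = -38 (check: 644·17 + 288·(-38) = 4).


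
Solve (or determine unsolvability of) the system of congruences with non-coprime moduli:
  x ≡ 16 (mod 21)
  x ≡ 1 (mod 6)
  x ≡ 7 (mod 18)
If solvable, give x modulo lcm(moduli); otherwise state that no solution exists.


Moduli 21, 6, 18 are not pairwise coprime, so CRT works modulo lcm(m_i) when all pairwise compatibility conditions hold.
Pairwise compatibility: gcd(m_i, m_j) must divide a_i - a_j for every pair.
Merge one congruence at a time:
  Start: x ≡ 16 (mod 21).
  Combine with x ≡ 1 (mod 6): gcd(21, 6) = 3; 1 - 16 = -15, which IS divisible by 3, so compatible.
    Write x = 16 + 21·t and substitute into x ≡ 1 (mod 6): 21·t ≡ 1 − 16 = -15 (mod 6).
    Divide the congruence (and modulus) by g = 3: 7·t ≡ -5 (mod 2).
    Reduce coefficients mod 2: 1·t ≡ 1 (mod 2).
    So t ≡ 1 (mod 2).
    Then x = 16 + 21·1 = 37, valid modulo lcm(21, 6) = 42: x ≡ 37 (mod 42).
  Combine with x ≡ 7 (mod 18): gcd(42, 18) = 6; 7 - 37 = -30, which IS divisible by 6, so compatible.
    Write x = 37 + 42·t and substitute into x ≡ 7 (mod 18): 42·t ≡ 7 − 37 = -30 (mod 18).
    Divide the congruence (and modulus) by g = 6: 7·t ≡ -5 (mod 3).
    Reduce coefficients mod 3: 1·t ≡ 1 (mod 3).
    So t ≡ 1 (mod 3).
    Then x = 37 + 42·1 = 79, valid modulo lcm(42, 18) = 126: x ≡ 79 (mod 126).
Verify: 79 mod 21 = 16, 79 mod 6 = 1, 79 mod 18 = 7.

x ≡ 79 (mod 126).


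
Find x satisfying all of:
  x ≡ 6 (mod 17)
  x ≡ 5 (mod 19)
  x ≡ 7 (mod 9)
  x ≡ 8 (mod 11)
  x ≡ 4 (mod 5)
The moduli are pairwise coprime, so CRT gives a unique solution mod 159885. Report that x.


Product of moduli M = 17 · 19 · 9 · 11 · 5 = 159885.
Merge one congruence at a time:
  Start: x ≡ 6 (mod 17).
  Combine with x ≡ 5 (mod 19); new modulus lcm = 323.
    Write x = 6 + 17·t and substitute into x ≡ 5 (mod 19): 17·t ≡ 5 − 6 = -1 (mod 19).
    Reduce coefficients mod 19: 17·t ≡ 18 (mod 19).
    The inverse of 17 mod 19 is 9 (since 17·9 = 153 = 8·19 + 1), so t ≡ 9·18 = 162 ≡ 10 (mod 19).
    Then x = 6 + 17·10 = 176, valid modulo lcm(17, 19) = 323: x ≡ 176 (mod 323).
  Combine with x ≡ 7 (mod 9); new modulus lcm = 2907.
    Write x = 176 + 323·t and substitute into x ≡ 7 (mod 9): 323·t ≡ 7 − 176 = -169 (mod 9).
    Reduce coefficients mod 9: 8·t ≡ 2 (mod 9).
    The inverse of 8 mod 9 is 8 (since 8·8 = 64 = 7·9 + 1), so t ≡ 8·2 = 16 ≡ 7 (mod 9).
    Then x = 176 + 323·7 = 2437, valid modulo lcm(323, 9) = 2907: x ≡ 2437 (mod 2907).
  Combine with x ≡ 8 (mod 11); new modulus lcm = 31977.
    Write x = 2437 + 2907·t and substitute into x ≡ 8 (mod 11): 2907·t ≡ 8 − 2437 = -2429 (mod 11).
    Reduce coefficients mod 11: 3·t ≡ 2 (mod 11).
    The inverse of 3 mod 11 is 4 (since 3·4 = 12 = 1·11 + 1), so t ≡ 4·2 = 8 ≡ 8 (mod 11).
    Then x = 2437 + 2907·8 = 25693, valid modulo lcm(2907, 11) = 31977: x ≡ 25693 (mod 31977).
  Combine with x ≡ 4 (mod 5); new modulus lcm = 159885.
    Write x = 25693 + 31977·t and substitute into x ≡ 4 (mod 5): 31977·t ≡ 4 − 25693 = -25689 (mod 5).
    Reduce coefficients mod 5: 2·t ≡ 1 (mod 5).
    The inverse of 2 mod 5 is 3 (since 2·3 = 6 = 1·5 + 1), so t ≡ 3·1 = 3 ≡ 3 (mod 5).
    Then x = 25693 + 31977·3 = 121624, valid modulo lcm(31977, 5) = 159885: x ≡ 121624 (mod 159885).
Verify against each original: 121624 mod 17 = 6, 121624 mod 19 = 5, 121624 mod 9 = 7, 121624 mod 11 = 8, 121624 mod 5 = 4.

x ≡ 121624 (mod 159885).
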